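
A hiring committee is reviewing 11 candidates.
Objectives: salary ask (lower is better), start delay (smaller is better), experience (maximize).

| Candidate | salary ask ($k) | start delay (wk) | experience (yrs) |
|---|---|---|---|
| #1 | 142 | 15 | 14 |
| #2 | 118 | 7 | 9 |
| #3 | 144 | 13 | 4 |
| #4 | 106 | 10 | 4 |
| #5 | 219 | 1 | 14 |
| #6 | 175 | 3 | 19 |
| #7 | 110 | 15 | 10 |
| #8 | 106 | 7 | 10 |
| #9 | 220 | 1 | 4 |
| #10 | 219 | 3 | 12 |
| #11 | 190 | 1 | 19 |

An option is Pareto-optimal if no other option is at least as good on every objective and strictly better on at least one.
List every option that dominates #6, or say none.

#1: worse on start delay (15 vs 3).
#2: worse on start delay (7 vs 3).
#3: worse on start delay (13 vs 3).
#4: worse on start delay (10 vs 3).
#5: worse on salary ask (219 vs 175).
#7: worse on start delay (15 vs 3).
#8: worse on start delay (7 vs 3).
#9: worse on salary ask (220 vs 175).
#10: worse on salary ask (219 vs 175).
#11: worse on salary ask (190 vs 175).
No option dominates #6.

none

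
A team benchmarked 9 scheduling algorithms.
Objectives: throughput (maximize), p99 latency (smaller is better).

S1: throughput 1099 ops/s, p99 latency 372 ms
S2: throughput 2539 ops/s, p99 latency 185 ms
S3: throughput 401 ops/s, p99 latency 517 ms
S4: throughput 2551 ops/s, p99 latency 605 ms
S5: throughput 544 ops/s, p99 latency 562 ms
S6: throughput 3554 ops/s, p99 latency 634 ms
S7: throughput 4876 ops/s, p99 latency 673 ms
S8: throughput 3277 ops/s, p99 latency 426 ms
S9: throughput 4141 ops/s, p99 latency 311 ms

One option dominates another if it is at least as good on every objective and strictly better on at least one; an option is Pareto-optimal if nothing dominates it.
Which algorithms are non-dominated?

S1: dominated by S2 (throughput 2539≥1099, p99 latency 185≤372).
S2: not dominated (best p99 latency).
S3: dominated by S1 (throughput 1099≥401, p99 latency 372≤517).
S4: dominated by S8 (throughput 3277≥2551, p99 latency 426≤605).
S5: dominated by S1 (throughput 1099≥544, p99 latency 372≤562).
S6: dominated by S9 (throughput 4141≥3554, p99 latency 311≤634).
S7: not dominated (best throughput).
S8: dominated by S9 (throughput 4141≥3277, p99 latency 311≤426).
S9: not dominated.

S2, S7, S9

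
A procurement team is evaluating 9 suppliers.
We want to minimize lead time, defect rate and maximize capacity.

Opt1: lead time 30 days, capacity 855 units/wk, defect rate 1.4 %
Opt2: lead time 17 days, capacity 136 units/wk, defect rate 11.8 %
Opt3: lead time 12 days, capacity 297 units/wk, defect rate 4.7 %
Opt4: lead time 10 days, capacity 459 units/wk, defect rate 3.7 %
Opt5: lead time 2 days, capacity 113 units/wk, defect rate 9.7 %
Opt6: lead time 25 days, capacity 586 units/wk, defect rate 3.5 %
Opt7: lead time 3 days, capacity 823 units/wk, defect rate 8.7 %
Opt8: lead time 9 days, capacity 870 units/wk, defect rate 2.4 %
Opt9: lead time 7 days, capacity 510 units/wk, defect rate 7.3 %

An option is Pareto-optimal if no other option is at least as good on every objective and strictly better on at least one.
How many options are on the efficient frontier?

Opt1: not dominated (best defect rate).
Opt2: dominated by Opt3 (lead time 12≤17, capacity 297≥136, defect rate 4.7≤11.8).
Opt3: dominated by Opt4 (lead time 10≤12, capacity 459≥297, defect rate 3.7≤4.7).
Opt4: dominated by Opt8 (lead time 9≤10, capacity 870≥459, defect rate 2.4≤3.7).
Opt5: not dominated (best lead time).
Opt6: dominated by Opt8 (lead time 9≤25, capacity 870≥586, defect rate 2.4≤3.5).
Opt7: not dominated.
Opt8: not dominated (best capacity).
Opt9: not dominated.
Pareto-optimal: Opt1, Opt5, Opt7, Opt8, Opt9 → 5.

5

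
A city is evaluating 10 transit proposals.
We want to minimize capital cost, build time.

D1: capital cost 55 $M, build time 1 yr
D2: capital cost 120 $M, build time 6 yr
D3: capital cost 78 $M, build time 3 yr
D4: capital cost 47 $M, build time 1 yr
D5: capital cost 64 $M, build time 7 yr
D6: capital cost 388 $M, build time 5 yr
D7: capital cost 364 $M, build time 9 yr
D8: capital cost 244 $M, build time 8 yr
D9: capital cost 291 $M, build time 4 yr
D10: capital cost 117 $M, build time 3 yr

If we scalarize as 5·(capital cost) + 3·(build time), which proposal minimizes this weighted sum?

D4

D1: 5·55 + 3·1 = 278
D2: 5·120 + 3·6 = 618
D3: 5·78 + 3·3 = 399
D4: 5·47 + 3·1 = 238
D5: 5·64 + 3·7 = 341
D6: 5·388 + 3·5 = 1955
D7: 5·364 + 3·9 = 1847
D8: 5·244 + 3·8 = 1244
D9: 5·291 + 3·4 = 1467
D10: 5·117 + 3·3 = 594
Lowest: D4 at 238.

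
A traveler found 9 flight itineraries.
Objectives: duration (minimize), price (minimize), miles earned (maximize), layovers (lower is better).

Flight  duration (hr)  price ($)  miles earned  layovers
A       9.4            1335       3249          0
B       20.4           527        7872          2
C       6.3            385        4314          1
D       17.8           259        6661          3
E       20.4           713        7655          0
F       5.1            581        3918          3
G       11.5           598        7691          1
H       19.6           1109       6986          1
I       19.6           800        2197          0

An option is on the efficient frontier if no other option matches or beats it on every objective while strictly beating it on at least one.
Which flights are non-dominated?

A: not dominated.
B: not dominated (best miles earned).
C: not dominated.
D: not dominated (best price).
E: not dominated.
F: not dominated (best duration).
G: not dominated.
H: dominated by G (duration 11.5≤19.6, price 598≤1109, miles earned 7691≥6986, layovers 1≤1).
I: not dominated.

A, B, C, D, E, F, G, I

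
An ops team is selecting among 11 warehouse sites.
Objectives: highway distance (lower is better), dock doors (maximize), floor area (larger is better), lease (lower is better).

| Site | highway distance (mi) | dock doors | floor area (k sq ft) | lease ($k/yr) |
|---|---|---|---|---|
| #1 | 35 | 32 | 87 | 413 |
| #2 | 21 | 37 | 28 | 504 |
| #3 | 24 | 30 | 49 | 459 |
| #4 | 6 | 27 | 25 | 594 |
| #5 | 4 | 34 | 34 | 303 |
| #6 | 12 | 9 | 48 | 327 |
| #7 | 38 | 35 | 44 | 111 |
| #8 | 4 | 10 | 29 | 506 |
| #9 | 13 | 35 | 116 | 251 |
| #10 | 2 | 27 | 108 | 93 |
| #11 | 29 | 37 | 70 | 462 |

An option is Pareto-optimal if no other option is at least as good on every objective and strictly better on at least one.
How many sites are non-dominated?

#1: dominated by #9 (highway distance 13≤35, dock doors 35≥32, floor area 116≥87, lease 251≤413).
#2: not dominated.
#3: dominated by #9 (highway distance 13≤24, dock doors 35≥30, floor area 116≥49, lease 251≤459).
#4: dominated by #5 (highway distance 4≤6, dock doors 34≥27, floor area 34≥25, lease 303≤594).
#5: not dominated.
#6: dominated by #10 (highway distance 2≤12, dock doors 27≥9, floor area 108≥48, lease 93≤327).
#7: not dominated.
#8: dominated by #5 (highway distance 4≤4, dock doors 34≥10, floor area 34≥29, lease 303≤506).
#9: not dominated (best floor area).
#10: not dominated (best highway distance).
#11: not dominated.
Pareto-optimal: #2, #5, #7, #9, #10, #11 → 6.

6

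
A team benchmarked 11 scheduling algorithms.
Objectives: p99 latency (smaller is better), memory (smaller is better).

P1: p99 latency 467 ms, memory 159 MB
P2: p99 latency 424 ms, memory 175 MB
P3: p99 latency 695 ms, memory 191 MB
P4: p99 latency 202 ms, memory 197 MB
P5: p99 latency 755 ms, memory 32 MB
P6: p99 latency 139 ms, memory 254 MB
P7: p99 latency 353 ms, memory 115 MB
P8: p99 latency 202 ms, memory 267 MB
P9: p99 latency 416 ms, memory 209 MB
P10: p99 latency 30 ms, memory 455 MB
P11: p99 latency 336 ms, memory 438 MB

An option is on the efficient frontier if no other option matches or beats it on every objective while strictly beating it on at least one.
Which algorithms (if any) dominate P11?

P4, P6, P8

P4: p99 latency 202≤336, memory 197≤438 — dominates P11.
P6: p99 latency 139≤336, memory 254≤438 — dominates P11.
P8: p99 latency 202≤336, memory 267≤438 — dominates P11.
Others (P1, P2, P3, P5, P7, P9, P10) are each worse than P11 on at least one objective.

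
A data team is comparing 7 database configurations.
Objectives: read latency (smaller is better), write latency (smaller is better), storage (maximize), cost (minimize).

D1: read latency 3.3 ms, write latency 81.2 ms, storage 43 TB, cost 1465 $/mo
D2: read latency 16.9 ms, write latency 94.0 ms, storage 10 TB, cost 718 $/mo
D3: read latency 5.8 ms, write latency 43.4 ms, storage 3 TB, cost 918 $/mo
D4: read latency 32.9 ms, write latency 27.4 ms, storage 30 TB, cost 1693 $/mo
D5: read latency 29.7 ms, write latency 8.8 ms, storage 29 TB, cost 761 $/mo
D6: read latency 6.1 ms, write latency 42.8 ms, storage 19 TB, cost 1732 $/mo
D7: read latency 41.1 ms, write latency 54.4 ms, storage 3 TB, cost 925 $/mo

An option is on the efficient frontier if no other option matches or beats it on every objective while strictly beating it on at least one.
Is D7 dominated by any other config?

D3 vs D7: read latency 5.8≤41.1, write latency 43.4≤54.4, storage 3≥3, cost 918≤925 — D3 is at least as good on every objective and strictly better on at least one, so D3 dominates D7.

Yes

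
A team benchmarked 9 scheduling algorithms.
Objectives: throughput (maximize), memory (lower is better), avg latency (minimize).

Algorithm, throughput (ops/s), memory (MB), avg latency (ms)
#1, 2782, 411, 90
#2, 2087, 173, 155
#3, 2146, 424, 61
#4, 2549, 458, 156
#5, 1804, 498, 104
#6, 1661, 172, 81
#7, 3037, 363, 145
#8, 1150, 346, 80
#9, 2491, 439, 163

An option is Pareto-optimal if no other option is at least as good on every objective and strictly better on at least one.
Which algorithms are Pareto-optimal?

#1: not dominated.
#2: not dominated.
#3: not dominated (best avg latency).
#4: dominated by #1 (throughput 2782≥2549, memory 411≤458, avg latency 90≤156).
#5: dominated by #1 (throughput 2782≥1804, memory 411≤498, avg latency 90≤104).
#6: not dominated (best memory).
#7: not dominated (best throughput).
#8: not dominated.
#9: dominated by #1 (throughput 2782≥2491, memory 411≤439, avg latency 90≤163).

#1, #2, #3, #6, #7, #8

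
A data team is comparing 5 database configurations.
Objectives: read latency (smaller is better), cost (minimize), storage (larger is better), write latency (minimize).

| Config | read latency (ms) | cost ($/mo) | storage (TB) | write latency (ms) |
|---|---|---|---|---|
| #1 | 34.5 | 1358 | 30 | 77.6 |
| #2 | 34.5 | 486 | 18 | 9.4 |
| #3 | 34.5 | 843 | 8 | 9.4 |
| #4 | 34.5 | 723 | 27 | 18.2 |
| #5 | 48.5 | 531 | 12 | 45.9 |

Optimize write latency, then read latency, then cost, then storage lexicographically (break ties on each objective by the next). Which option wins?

First minimize write latency: best is 9.4, kept {#2, #3}.
Then minimize read latency: best is 34.5, kept {#2, #3}.
Then minimize cost: best is 486, kept {#2}.

#2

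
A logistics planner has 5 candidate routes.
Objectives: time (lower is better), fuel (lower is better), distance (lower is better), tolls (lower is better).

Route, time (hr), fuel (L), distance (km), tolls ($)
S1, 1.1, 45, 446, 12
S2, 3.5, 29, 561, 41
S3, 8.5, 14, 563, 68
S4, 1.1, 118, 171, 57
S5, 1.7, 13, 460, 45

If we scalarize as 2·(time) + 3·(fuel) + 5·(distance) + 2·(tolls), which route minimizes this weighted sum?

S1: 2·1.1 + 3·45 + 5·446 + 2·12 = 2391.2
S2: 2·3.5 + 3·29 + 5·561 + 2·41 = 2981.0
S3: 2·8.5 + 3·14 + 5·563 + 2·68 = 3010.0
S4: 2·1.1 + 3·118 + 5·171 + 2·57 = 1325.2
S5: 2·1.7 + 3·13 + 5·460 + 2·45 = 2432.4
Lowest: S4 at 1325.2.

S4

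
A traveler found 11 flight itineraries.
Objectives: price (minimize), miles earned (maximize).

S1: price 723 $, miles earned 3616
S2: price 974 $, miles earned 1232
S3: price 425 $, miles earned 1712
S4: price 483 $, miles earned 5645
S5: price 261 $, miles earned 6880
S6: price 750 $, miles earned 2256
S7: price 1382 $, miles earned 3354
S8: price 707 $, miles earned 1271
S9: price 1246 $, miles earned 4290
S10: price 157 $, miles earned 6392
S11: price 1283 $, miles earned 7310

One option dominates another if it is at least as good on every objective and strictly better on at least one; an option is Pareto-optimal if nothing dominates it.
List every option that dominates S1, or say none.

S4, S5, S10

S4: price 483≤723, miles earned 5645≥3616 — dominates S1.
S5: price 261≤723, miles earned 6880≥3616 — dominates S1.
S10: price 157≤723, miles earned 6392≥3616 — dominates S1.
Others (S2, S3, S6, S7, S8, S9, S11) are each worse than S1 on at least one objective.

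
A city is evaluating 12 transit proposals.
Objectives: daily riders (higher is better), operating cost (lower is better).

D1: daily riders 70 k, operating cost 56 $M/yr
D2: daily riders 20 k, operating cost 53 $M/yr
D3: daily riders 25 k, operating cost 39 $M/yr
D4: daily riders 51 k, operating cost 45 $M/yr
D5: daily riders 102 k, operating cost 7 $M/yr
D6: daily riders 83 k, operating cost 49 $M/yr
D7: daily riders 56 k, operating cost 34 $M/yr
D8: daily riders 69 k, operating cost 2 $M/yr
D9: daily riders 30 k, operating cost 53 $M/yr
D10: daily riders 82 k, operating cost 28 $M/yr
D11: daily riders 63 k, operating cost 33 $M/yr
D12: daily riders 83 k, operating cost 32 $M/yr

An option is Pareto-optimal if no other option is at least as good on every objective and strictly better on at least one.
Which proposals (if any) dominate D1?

D5, D6, D10, D12

D5: daily riders 102≥70, operating cost 7≤56 — dominates D1.
D6: daily riders 83≥70, operating cost 49≤56 — dominates D1.
D10: daily riders 82≥70, operating cost 28≤56 — dominates D1.
D12: daily riders 83≥70, operating cost 32≤56 — dominates D1.
Others (D2, D3, D4, D7, D8, D9, D11) are each worse than D1 on at least one objective.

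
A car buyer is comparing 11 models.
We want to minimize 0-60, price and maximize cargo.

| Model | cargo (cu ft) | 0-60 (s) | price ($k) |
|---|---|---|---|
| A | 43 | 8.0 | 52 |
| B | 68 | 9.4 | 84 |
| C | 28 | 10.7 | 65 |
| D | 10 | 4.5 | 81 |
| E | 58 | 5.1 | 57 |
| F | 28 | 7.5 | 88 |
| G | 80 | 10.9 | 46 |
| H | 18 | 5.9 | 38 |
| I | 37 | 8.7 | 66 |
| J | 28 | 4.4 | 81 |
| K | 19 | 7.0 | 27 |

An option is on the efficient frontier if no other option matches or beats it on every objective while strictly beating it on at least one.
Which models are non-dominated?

A, B, E, G, H, J, K

A: not dominated.
B: not dominated.
C: dominated by A (cargo 43≥28, 0-60 8.0≤10.7, price 52≤65).
D: dominated by J (cargo 28≥10, 0-60 4.4≤4.5, price 81≤81).
E: not dominated.
F: dominated by E (cargo 58≥28, 0-60 5.1≤7.5, price 57≤88).
G: not dominated (best cargo).
H: not dominated.
I: dominated by A (cargo 43≥37, 0-60 8.0≤8.7, price 52≤66).
J: not dominated (best 0-60).
K: not dominated (best price).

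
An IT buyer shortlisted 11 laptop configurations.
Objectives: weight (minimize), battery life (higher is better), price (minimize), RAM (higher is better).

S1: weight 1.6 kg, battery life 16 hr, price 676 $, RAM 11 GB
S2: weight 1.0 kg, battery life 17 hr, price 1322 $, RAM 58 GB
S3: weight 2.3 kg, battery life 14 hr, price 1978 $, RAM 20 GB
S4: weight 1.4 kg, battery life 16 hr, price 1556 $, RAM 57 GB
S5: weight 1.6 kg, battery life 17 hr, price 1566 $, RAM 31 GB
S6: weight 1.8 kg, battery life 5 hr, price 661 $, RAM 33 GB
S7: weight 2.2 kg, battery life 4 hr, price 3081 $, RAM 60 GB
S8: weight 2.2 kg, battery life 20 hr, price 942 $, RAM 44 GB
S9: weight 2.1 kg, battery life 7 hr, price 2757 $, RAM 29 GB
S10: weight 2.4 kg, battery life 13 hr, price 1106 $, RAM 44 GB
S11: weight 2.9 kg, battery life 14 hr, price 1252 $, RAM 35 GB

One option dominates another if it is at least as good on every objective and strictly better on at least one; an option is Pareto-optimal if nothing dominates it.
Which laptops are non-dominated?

S1, S2, S6, S7, S8

S1: not dominated.
S2: not dominated (best weight).
S3: dominated by S2 (weight 1.0≤2.3, battery life 17≥14, price 1322≤1978, RAM 58≥20).
S4: dominated by S2 (weight 1.0≤1.4, battery life 17≥16, price 1322≤1556, RAM 58≥57).
S5: dominated by S2 (weight 1.0≤1.6, battery life 17≥17, price 1322≤1566, RAM 58≥31).
S6: not dominated (best price).
S7: not dominated (best RAM).
S8: not dominated (best battery life).
S9: dominated by S2 (weight 1.0≤2.1, battery life 17≥7, price 1322≤2757, RAM 58≥29).
S10: dominated by S8 (weight 2.2≤2.4, battery life 20≥13, price 942≤1106, RAM 44≥44).
S11: dominated by S8 (weight 2.2≤2.9, battery life 20≥14, price 942≤1252, RAM 44≥35).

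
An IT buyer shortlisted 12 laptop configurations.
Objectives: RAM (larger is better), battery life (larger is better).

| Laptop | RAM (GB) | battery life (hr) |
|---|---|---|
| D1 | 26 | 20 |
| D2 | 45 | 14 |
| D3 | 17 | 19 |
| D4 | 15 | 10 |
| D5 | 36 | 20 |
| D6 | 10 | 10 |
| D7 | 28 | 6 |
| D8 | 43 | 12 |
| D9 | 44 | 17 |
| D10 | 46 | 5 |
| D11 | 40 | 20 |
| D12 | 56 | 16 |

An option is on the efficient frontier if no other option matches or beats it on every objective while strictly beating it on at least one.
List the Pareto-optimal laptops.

D9, D11, D12

D1: dominated by D5 (RAM 36≥26, battery life 20≥20).
D2: dominated by D12 (RAM 56≥45, battery life 16≥14).
D3: dominated by D1 (RAM 26≥17, battery life 20≥19).
D4: dominated by D1 (RAM 26≥15, battery life 20≥10).
D5: dominated by D11 (RAM 40≥36, battery life 20≥20).
D6: dominated by D1 (RAM 26≥10, battery life 20≥10).
D7: dominated by D2 (RAM 45≥28, battery life 14≥6).
D8: dominated by D2 (RAM 45≥43, battery life 14≥12).
D9: not dominated.
D10: dominated by D12 (RAM 56≥46, battery life 16≥5).
D11: not dominated.
D12: not dominated (best RAM).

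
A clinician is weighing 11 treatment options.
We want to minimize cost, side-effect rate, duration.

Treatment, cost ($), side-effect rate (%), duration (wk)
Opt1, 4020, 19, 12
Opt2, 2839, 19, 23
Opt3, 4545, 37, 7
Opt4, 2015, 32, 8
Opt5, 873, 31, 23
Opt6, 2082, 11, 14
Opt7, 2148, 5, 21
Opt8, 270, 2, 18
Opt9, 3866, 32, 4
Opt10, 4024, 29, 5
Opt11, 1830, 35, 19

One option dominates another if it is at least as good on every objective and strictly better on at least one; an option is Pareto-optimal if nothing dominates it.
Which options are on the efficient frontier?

Opt1, Opt4, Opt6, Opt8, Opt9, Opt10

Opt1: not dominated.
Opt2: dominated by Opt6 (cost 2082≤2839, side-effect rate 11≤19, duration 14≤23).
Opt3: dominated by Opt9 (cost 3866≤4545, side-effect rate 32≤37, duration 4≤7).
Opt4: not dominated.
Opt5: dominated by Opt8 (cost 270≤873, side-effect rate 2≤31, duration 18≤23).
Opt6: not dominated.
Opt7: dominated by Opt8 (cost 270≤2148, side-effect rate 2≤5, duration 18≤21).
Opt8: not dominated (best cost).
Opt9: not dominated (best duration).
Opt10: not dominated.
Opt11: dominated by Opt8 (cost 270≤1830, side-effect rate 2≤35, duration 18≤19).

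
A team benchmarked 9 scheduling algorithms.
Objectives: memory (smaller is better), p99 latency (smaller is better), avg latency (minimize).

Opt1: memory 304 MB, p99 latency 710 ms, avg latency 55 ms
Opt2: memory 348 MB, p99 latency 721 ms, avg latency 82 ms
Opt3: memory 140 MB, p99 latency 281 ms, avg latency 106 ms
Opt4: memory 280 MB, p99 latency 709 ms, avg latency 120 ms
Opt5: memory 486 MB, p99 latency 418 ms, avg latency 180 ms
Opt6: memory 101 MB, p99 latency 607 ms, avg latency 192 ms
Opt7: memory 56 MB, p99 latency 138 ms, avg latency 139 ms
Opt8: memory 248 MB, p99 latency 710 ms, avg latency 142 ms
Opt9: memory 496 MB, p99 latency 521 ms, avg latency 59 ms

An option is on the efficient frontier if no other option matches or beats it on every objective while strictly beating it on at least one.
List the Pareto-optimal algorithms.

Opt1, Opt3, Opt7, Opt9

Opt1: not dominated (best avg latency).
Opt2: dominated by Opt1 (memory 304≤348, p99 latency 710≤721, avg latency 55≤82).
Opt3: not dominated.
Opt4: dominated by Opt3 (memory 140≤280, p99 latency 281≤709, avg latency 106≤120).
Opt5: dominated by Opt3 (memory 140≤486, p99 latency 281≤418, avg latency 106≤180).
Opt6: dominated by Opt7 (memory 56≤101, p99 latency 138≤607, avg latency 139≤192).
Opt7: not dominated (best memory).
Opt8: dominated by Opt3 (memory 140≤248, p99 latency 281≤710, avg latency 106≤142).
Opt9: not dominated.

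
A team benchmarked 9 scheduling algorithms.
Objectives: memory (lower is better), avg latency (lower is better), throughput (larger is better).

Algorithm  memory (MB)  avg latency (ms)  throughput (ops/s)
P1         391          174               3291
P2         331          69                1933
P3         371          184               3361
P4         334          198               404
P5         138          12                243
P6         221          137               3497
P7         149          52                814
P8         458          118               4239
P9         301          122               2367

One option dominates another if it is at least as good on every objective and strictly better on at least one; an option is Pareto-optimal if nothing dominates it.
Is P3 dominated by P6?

P6 vs P3: memory 221≤371, avg latency 137≤184, throughput 3497≥3361 — P6 is at least as good on every objective with at least one strict improvement.

Yes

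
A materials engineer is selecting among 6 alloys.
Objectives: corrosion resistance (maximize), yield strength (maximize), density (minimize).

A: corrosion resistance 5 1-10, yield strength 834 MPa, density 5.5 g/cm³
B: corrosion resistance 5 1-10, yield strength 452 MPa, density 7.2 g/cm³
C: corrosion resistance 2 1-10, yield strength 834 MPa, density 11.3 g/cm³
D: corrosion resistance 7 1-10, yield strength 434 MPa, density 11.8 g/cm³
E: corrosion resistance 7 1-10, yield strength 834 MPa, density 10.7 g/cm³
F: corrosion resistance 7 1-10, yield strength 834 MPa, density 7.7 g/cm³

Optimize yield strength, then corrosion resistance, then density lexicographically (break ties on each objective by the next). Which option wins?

F

First maximize yield strength: best is 834, kept {A, C, E, F}.
Then maximize corrosion resistance: best is 7, kept {E, F}.
Then minimize density: best is 7.7, kept {F}.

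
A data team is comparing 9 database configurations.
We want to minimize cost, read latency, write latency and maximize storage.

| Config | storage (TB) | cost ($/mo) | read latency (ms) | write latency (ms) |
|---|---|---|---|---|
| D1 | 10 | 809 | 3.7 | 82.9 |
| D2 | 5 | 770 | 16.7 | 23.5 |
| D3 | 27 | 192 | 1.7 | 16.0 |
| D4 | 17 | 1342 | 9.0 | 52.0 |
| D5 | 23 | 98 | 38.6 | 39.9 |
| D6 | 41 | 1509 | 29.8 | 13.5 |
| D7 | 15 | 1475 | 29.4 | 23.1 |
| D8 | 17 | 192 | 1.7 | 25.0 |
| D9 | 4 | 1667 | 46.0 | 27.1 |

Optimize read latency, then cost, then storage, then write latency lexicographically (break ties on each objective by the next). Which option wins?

First minimize read latency: best is 1.7, kept {D3, D8}.
Then minimize cost: best is 192, kept {D3, D8}.
Then maximize storage: best is 27, kept {D3}.

D3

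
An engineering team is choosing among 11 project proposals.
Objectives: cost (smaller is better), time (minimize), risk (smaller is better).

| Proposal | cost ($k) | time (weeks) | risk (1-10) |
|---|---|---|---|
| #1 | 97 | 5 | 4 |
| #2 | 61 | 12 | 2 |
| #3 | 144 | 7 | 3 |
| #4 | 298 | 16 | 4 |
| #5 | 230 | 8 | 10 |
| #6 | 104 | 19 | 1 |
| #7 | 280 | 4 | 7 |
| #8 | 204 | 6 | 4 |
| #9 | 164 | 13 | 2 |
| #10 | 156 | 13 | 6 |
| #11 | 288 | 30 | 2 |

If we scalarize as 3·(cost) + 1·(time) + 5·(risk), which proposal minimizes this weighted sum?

#1: 3·97 + 1·5 + 5·4 = 316
#2: 3·61 + 1·12 + 5·2 = 205
#3: 3·144 + 1·7 + 5·3 = 454
#4: 3·298 + 1·16 + 5·4 = 930
#5: 3·230 + 1·8 + 5·10 = 748
#6: 3·104 + 1·19 + 5·1 = 336
#7: 3·280 + 1·4 + 5·7 = 879
#8: 3·204 + 1·6 + 5·4 = 638
#9: 3·164 + 1·13 + 5·2 = 515
#10: 3·156 + 1·13 + 5·6 = 511
#11: 3·288 + 1·30 + 5·2 = 904
Lowest: #2 at 205.

#2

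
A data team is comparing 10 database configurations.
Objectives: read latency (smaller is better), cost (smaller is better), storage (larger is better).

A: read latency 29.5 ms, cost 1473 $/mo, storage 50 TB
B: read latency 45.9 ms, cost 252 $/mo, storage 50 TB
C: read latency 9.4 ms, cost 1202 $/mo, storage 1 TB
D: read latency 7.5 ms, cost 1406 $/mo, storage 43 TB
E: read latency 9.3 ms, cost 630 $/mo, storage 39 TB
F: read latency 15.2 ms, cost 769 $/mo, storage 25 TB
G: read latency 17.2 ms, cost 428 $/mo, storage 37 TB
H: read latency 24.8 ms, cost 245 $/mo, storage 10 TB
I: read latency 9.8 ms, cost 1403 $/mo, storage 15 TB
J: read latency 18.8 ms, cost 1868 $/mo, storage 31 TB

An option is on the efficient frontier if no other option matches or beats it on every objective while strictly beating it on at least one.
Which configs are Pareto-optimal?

A, B, D, E, G, H

A: not dominated.
B: not dominated.
C: dominated by E (read latency 9.3≤9.4, cost 630≤1202, storage 39≥1).
D: not dominated (best read latency).
E: not dominated.
F: dominated by E (read latency 9.3≤15.2, cost 630≤769, storage 39≥25).
G: not dominated.
H: not dominated (best cost).
I: dominated by E (read latency 9.3≤9.8, cost 630≤1403, storage 39≥15).
J: dominated by D (read latency 7.5≤18.8, cost 1406≤1868, storage 43≥31).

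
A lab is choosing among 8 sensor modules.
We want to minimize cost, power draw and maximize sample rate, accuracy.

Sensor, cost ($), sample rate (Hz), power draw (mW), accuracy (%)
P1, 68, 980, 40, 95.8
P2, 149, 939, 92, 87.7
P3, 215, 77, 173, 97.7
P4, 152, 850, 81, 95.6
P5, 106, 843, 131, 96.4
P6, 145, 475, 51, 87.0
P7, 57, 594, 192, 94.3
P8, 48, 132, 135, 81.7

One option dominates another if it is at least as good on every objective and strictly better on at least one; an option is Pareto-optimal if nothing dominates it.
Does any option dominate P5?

P1: worse on accuracy (95.8 vs 96.4).
P2: worse on cost (149 vs 106).
P3: worse on cost (215 vs 106).
P4: worse on cost (152 vs 106).
P6: worse on cost (145 vs 106).
P7: worse on sample rate (594 vs 843).
P8: worse on sample rate (132 vs 843).
No option is at least as good as P5 on every objective and strictly better on one.

No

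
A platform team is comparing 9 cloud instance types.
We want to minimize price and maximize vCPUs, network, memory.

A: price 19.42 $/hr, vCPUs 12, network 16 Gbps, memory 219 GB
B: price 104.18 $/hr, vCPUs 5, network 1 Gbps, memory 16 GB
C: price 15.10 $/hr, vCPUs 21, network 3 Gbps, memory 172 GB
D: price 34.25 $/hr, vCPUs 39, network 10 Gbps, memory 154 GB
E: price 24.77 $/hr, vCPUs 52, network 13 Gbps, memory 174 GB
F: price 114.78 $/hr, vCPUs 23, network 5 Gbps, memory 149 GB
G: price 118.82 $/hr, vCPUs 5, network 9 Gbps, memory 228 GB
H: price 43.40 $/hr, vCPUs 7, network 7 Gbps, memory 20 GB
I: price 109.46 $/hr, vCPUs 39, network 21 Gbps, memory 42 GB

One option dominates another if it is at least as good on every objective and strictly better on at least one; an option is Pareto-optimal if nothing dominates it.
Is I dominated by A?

No

A vs I: A is worse on vCPUs (12 vs 39), so it does not dominate I.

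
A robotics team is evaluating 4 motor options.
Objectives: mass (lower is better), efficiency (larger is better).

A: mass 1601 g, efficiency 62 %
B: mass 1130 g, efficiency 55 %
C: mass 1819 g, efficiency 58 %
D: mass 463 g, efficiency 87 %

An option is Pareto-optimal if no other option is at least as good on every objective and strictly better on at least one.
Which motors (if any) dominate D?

none

A: worse on mass (1601 vs 463).
B: worse on mass (1130 vs 463).
C: worse on mass (1819 vs 463).
No option dominates D.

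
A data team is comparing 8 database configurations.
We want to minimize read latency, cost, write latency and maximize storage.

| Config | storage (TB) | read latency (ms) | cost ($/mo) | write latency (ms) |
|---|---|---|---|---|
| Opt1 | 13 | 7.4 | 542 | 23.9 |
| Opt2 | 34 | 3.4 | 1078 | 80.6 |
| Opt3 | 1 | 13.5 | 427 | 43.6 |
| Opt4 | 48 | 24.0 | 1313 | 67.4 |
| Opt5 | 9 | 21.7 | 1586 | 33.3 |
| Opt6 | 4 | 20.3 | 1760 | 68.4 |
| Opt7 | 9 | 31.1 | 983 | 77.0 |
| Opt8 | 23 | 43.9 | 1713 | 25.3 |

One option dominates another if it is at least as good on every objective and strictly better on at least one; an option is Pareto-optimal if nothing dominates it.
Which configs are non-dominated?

Opt1, Opt2, Opt3, Opt4, Opt8

Opt1: not dominated (best write latency).
Opt2: not dominated (best read latency).
Opt3: not dominated (best cost).
Opt4: not dominated (best storage).
Opt5: dominated by Opt1 (storage 13≥9, read latency 7.4≤21.7, cost 542≤1586, write latency 23.9≤33.3).
Opt6: dominated by Opt1 (storage 13≥4, read latency 7.4≤20.3, cost 542≤1760, write latency 23.9≤68.4).
Opt7: dominated by Opt1 (storage 13≥9, read latency 7.4≤31.1, cost 542≤983, write latency 23.9≤77.0).
Opt8: not dominated.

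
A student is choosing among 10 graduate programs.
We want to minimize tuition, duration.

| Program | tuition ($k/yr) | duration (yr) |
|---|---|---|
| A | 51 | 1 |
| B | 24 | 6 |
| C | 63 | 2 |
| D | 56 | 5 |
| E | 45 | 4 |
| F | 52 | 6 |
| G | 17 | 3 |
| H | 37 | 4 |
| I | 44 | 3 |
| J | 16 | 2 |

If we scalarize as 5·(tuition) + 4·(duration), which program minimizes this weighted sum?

J

A: 5·51 + 4·1 = 259
B: 5·24 + 4·6 = 144
C: 5·63 + 4·2 = 323
D: 5·56 + 4·5 = 300
E: 5·45 + 4·4 = 241
F: 5·52 + 4·6 = 284
G: 5·17 + 4·3 = 97
H: 5·37 + 4·4 = 201
I: 5·44 + 4·3 = 232
J: 5·16 + 4·2 = 88
Lowest: J at 88.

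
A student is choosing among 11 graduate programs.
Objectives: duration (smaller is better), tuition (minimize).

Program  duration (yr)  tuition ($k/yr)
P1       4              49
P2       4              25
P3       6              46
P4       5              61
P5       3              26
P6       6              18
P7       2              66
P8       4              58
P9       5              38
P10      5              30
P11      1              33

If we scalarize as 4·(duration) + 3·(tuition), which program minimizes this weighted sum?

P6

P1: 4·4 + 3·49 = 163
P2: 4·4 + 3·25 = 91
P3: 4·6 + 3·46 = 162
P4: 4·5 + 3·61 = 203
P5: 4·3 + 3·26 = 90
P6: 4·6 + 3·18 = 78
P7: 4·2 + 3·66 = 206
P8: 4·4 + 3·58 = 190
P9: 4·5 + 3·38 = 134
P10: 4·5 + 3·30 = 110
P11: 4·1 + 3·33 = 103
Lowest: P6 at 78.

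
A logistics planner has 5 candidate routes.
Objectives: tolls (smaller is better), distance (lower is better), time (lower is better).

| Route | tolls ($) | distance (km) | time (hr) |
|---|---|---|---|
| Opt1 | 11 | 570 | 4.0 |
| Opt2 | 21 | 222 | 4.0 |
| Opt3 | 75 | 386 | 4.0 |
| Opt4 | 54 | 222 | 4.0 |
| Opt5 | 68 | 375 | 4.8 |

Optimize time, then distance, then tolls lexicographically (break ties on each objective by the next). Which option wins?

First minimize time: best is 4.0, kept {Opt1, Opt2, Opt3, Opt4}.
Then minimize distance: best is 222, kept {Opt2, Opt4}.
Then minimize tolls: best is 21, kept {Opt2}.

Opt2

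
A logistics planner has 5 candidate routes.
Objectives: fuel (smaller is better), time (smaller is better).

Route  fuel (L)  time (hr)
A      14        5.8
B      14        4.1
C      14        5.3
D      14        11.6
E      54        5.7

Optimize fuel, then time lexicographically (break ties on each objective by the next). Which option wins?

First minimize fuel: best is 14, kept {A, B, C, D}.
Then minimize time: best is 4.1, kept {B}.

B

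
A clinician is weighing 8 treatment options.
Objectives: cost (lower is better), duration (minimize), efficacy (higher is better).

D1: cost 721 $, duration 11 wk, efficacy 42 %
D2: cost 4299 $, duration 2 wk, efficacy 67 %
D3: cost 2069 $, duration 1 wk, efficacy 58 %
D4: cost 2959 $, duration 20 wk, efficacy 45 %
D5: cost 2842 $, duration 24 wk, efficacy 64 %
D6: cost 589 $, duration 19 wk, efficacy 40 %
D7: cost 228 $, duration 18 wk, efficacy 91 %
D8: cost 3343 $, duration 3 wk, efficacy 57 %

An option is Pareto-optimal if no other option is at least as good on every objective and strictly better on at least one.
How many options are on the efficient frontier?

4

D1: not dominated.
D2: not dominated.
D3: not dominated (best duration).
D4: dominated by D3 (cost 2069≤2959, duration 1≤20, efficacy 58≥45).
D5: dominated by D7 (cost 228≤2842, duration 18≤24, efficacy 91≥64).
D6: dominated by D7 (cost 228≤589, duration 18≤19, efficacy 91≥40).
D7: not dominated (best cost).
D8: dominated by D3 (cost 2069≤3343, duration 1≤3, efficacy 58≥57).
Pareto-optimal: D1, D2, D3, D7 → 4.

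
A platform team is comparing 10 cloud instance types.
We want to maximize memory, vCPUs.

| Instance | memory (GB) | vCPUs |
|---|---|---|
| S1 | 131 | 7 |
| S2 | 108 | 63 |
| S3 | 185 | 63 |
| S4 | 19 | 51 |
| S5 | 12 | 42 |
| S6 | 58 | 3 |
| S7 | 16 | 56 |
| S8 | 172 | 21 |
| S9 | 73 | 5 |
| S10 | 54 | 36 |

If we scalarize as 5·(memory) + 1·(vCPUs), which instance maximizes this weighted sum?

S1: 5·131 + 1·7 = 662
S2: 5·108 + 1·63 = 603
S3: 5·185 + 1·63 = 988
S4: 5·19 + 1·51 = 146
S5: 5·12 + 1·42 = 102
S6: 5·58 + 1·3 = 293
S7: 5·16 + 1·56 = 136
S8: 5·172 + 1·21 = 881
S9: 5·73 + 1·5 = 370
S10: 5·54 + 1·36 = 306
Highest: S3 at 988.

S3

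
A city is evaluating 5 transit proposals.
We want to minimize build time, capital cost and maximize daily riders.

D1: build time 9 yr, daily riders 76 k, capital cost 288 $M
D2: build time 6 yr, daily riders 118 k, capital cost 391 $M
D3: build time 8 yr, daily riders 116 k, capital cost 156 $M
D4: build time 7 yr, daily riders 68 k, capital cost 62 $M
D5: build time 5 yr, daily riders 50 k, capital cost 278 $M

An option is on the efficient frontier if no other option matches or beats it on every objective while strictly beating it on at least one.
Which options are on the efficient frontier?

D2, D3, D4, D5

D1: dominated by D3 (build time 8≤9, daily riders 116≥76, capital cost 156≤288).
D2: not dominated (best daily riders).
D3: not dominated.
D4: not dominated (best capital cost).
D5: not dominated (best build time).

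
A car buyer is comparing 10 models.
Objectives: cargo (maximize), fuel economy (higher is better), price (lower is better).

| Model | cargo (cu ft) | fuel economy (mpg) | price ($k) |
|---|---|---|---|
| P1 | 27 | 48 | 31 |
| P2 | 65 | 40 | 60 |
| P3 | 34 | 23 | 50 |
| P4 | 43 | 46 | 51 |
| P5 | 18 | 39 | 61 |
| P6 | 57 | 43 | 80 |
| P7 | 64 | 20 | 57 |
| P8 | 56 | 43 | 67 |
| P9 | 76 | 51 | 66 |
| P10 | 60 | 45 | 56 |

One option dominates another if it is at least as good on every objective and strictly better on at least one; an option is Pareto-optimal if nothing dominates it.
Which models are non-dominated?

P1: not dominated (best price).
P2: not dominated.
P3: not dominated.
P4: not dominated.
P5: dominated by P1 (cargo 27≥18, fuel economy 48≥39, price 31≤61).
P6: dominated by P9 (cargo 76≥57, fuel economy 51≥43, price 66≤80).
P7: not dominated.
P8: dominated by P9 (cargo 76≥56, fuel economy 51≥43, price 66≤67).
P9: not dominated (best cargo).
P10: not dominated.

P1, P2, P3, P4, P7, P9, P10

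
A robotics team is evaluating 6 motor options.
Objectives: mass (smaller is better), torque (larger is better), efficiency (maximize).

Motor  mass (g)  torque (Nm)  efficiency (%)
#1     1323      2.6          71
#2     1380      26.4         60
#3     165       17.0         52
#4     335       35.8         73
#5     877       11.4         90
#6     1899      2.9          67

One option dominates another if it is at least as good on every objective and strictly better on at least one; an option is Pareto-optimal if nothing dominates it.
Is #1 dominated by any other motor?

Yes

#4 vs #1: mass 335≤1323, torque 35.8≥2.6, efficiency 73≥71 — #4 is at least as good on every objective and strictly better on at least one, so #4 dominates #1.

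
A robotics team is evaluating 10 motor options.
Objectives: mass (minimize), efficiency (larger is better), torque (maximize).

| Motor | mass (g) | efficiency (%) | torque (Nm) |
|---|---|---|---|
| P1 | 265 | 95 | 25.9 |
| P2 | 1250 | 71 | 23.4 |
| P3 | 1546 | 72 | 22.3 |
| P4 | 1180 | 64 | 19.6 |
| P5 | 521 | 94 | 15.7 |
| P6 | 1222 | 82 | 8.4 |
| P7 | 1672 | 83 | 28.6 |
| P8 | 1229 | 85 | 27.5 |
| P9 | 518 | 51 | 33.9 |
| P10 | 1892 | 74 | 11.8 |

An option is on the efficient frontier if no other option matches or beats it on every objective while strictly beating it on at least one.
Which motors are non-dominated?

P1: not dominated (best mass).
P2: dominated by P1 (mass 265≤1250, efficiency 95≥71, torque 25.9≥23.4).
P3: dominated by P1 (mass 265≤1546, efficiency 95≥72, torque 25.9≥22.3).
P4: dominated by P1 (mass 265≤1180, efficiency 95≥64, torque 25.9≥19.6).
P5: dominated by P1 (mass 265≤521, efficiency 95≥94, torque 25.9≥15.7).
P6: dominated by P1 (mass 265≤1222, efficiency 95≥82, torque 25.9≥8.4).
P7: not dominated.
P8: not dominated.
P9: not dominated (best torque).
P10: dominated by P1 (mass 265≤1892, efficiency 95≥74, torque 25.9≥11.8).

P1, P7, P8, P9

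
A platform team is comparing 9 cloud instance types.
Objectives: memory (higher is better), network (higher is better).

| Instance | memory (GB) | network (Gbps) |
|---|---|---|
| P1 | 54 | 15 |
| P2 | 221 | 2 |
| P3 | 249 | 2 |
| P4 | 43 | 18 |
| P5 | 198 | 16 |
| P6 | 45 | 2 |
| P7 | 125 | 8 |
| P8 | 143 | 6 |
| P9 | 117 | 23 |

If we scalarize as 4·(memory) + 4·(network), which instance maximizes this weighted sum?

P3

P1: 4·54 + 4·15 = 276
P2: 4·221 + 4·2 = 892
P3: 4·249 + 4·2 = 1004
P4: 4·43 + 4·18 = 244
P5: 4·198 + 4·16 = 856
P6: 4·45 + 4·2 = 188
P7: 4·125 + 4·8 = 532
P8: 4·143 + 4·6 = 596
P9: 4·117 + 4·23 = 560
Highest: P3 at 1004.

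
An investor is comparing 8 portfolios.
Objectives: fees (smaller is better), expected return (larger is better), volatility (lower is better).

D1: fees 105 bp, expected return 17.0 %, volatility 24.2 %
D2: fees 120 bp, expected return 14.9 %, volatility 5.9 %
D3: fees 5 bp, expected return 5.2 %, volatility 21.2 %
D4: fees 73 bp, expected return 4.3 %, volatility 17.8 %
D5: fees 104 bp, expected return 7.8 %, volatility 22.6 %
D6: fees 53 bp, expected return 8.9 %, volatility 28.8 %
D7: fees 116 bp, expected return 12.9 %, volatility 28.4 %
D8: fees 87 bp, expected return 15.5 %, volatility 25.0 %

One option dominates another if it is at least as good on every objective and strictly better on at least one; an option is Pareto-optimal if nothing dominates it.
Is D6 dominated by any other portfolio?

No

D1: worse on fees (105 vs 53).
D2: worse on fees (120 vs 53).
D3: worse on expected return (5.2 vs 8.9).
D4: worse on fees (73 vs 53).
D5: worse on fees (104 vs 53).
D7: worse on fees (116 vs 53).
D8: worse on fees (87 vs 53).
No option is at least as good as D6 on every objective and strictly better on one.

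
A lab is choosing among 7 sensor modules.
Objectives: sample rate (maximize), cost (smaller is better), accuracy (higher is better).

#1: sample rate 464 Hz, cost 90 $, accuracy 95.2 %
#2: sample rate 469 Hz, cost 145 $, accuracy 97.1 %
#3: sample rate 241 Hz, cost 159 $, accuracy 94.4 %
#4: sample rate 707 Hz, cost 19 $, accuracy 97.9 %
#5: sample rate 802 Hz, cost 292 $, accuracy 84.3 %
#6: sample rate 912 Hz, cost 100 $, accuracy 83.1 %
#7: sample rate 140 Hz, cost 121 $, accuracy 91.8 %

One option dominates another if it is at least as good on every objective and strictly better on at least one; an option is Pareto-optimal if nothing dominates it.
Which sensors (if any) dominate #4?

#1: worse on sample rate (464 vs 707).
#2: worse on sample rate (469 vs 707).
#3: worse on sample rate (241 vs 707).
#5: worse on cost (292 vs 19).
#6: worse on cost (100 vs 19).
#7: worse on sample rate (140 vs 707).
No option dominates #4.

none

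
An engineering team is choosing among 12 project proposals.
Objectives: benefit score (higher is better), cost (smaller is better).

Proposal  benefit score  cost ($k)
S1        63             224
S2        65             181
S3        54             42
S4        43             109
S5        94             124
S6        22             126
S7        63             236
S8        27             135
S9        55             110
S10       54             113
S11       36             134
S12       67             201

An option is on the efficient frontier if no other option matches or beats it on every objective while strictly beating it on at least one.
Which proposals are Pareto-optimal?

S1: dominated by S2 (benefit score 65≥63, cost 181≤224).
S2: dominated by S5 (benefit score 94≥65, cost 124≤181).
S3: not dominated (best cost).
S4: dominated by S3 (benefit score 54≥43, cost 42≤109).
S5: not dominated (best benefit score).
S6: dominated by S3 (benefit score 54≥22, cost 42≤126).
S7: dominated by S1 (benefit score 63≥63, cost 224≤236).
S8: dominated by S3 (benefit score 54≥27, cost 42≤135).
S9: not dominated.
S10: dominated by S3 (benefit score 54≥54, cost 42≤113).
S11: dominated by S3 (benefit score 54≥36, cost 42≤134).
S12: dominated by S5 (benefit score 94≥67, cost 124≤201).

S3, S5, S9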